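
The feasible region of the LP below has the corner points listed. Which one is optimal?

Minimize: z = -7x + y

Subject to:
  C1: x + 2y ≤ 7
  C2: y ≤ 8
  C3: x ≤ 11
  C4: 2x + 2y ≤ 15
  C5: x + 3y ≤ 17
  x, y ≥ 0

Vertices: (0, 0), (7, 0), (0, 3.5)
Evaluating z = -7x + y at each vertex:
  (0, 0): z = 0
  (7, 0): z = -49
  (0, 3.5): z = 3.5

The smallest value is z = -49, attained at (7, 0).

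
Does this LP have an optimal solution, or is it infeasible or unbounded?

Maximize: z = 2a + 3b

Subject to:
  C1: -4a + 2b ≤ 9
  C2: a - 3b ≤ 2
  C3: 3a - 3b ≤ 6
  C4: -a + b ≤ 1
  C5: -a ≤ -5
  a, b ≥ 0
Feasible point: (5, 3) satisfies every constraint, so the LP is feasible.
Direction d = (1, 1): for each constraint row a, a·d ≤ 0 —
  (-4)(1) + (2)(1) = -2 ≤ 0
  (1)(1) + (-3)(1) = -2 ≤ 0
  (3)(1) + (-3)(1) = 0 ≤ 0
  (-1)(1) + (1)(1) = 0 ≤ 0
  (-1)(1) + (0)(1) = -1 ≤ 0
and d ≥ 0, so (5, 3) + t·d stays feasible for every t ≥ 0. Along this ray z = 2a + 3b changes by 5 per unit t, so z → +∞.

Unbounded: there is a feasible ray along which z → +∞.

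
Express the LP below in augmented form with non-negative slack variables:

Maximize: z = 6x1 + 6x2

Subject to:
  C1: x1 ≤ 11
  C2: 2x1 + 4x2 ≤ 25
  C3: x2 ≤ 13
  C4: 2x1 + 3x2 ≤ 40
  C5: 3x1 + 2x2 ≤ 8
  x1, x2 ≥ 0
max z = 6x1 + 6x2

s.t.
  x1 + s1 = 11
  2x1 + 4x2 + s2 = 25
  x2 + s3 = 13
  2x1 + 3x2 + s4 = 40
  3x1 + 2x2 + s5 = 8
  x1, x2, s1, s2, s3, s4, s5 ≥ 0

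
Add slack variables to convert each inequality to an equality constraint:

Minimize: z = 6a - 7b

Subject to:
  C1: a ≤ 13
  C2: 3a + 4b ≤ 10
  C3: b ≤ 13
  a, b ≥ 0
min z = 6a - 7b

s.t.
  a + s1 = 13
  3a + 4b + s2 = 10
  b + s3 = 13
  a, b, s1, s2, s3 ≥ 0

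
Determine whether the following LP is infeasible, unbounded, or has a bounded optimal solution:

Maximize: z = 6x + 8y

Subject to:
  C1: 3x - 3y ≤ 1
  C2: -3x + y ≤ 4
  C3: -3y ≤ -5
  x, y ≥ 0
Feasible point: (0, 2) satisfies every constraint, so the LP is feasible.
Direction d = (1, 1): for each constraint row a, a·d ≤ 0 —
  (3)(1) + (-3)(1) = 0 ≤ 0
  (-3)(1) + (1)(1) = -2 ≤ 0
  (0)(1) + (-3)(1) = -3 ≤ 0
and d ≥ 0, so (0, 2) + t·d stays feasible for every t ≥ 0. Along this ray z = 6x + 8y changes by 14 per unit t, so z → +∞.

Unbounded: there is a feasible ray along which z → +∞.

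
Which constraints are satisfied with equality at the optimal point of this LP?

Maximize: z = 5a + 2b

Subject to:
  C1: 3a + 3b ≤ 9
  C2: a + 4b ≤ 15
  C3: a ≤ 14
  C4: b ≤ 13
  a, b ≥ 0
Optimal: a = 3, b = 0
Binding: C1, b ≥ 0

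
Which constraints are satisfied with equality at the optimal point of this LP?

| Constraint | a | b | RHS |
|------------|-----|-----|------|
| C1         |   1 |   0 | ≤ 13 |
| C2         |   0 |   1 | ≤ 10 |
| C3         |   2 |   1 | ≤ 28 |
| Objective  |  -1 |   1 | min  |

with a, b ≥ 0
Optimal: a = 13, b = 0
Slack at optimum:
  C1: slack = 0 (binding)
  C2: slack = 10
  C3: slack = 2
  a ≥ 0: a = 13
  b ≥ 0: b = 0 (binding)
Binding constraints: C1, b ≥ 0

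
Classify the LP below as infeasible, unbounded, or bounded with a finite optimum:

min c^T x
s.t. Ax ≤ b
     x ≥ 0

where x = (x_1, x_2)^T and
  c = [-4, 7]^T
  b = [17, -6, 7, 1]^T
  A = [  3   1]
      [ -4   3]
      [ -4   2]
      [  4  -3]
One constraint requires 4x_1 - 3x_2 ≤ 1, while the constraint -4x_1 + 3x_2 ≤ -6 is equivalent to 4x_1 - 3x_2 ≥ 6. Together they would need 6 ≤ 4x_1 - 3x_2 ≤ 1, which is impossible since 6 > 1. No point satisfies all constraints.

Infeasible: no point satisfies all constraints simultaneously.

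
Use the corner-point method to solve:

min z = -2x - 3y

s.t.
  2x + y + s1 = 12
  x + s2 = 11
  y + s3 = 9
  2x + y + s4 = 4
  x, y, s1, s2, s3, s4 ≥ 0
Each vertex is the intersection of two constraint boundaries that also satisfies all remaining constraints:
  x = 0 and y = 0 → (0, 0)
  2x + y = 4 and y = 0 → (2, 0)
  2x + y = 4 and x = 0 → (0, 4)

Evaluating z = -2x - 3y at each vertex:
  (0, 0): z = 0
  (2, 0): z = -4
  (0, 4): z = -12

The minimum is at (0, 4) with z = -12.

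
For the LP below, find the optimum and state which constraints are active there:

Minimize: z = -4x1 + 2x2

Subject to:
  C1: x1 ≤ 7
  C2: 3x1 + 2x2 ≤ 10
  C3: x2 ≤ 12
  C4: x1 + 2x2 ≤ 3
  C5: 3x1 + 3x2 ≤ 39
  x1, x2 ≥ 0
Optimal: x1 = 3, x2 = 0
Slack at optimum:
  C1: slack = 4
  C2: slack = 1
  C3: slack = 12
  C4: slack = 0 (binding)
  C5: slack = 30
  x1 ≥ 0: x1 = 3
  x2 ≥ 0: x2 = 0 (binding)
Binding constraints: C4, x2 ≥ 0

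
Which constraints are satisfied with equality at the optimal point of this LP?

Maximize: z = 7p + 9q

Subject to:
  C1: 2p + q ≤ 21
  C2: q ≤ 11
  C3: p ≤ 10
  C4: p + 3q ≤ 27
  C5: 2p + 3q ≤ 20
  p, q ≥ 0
Optimal: p = 10, q = 0
Binding: C3, C5, q ≥ 0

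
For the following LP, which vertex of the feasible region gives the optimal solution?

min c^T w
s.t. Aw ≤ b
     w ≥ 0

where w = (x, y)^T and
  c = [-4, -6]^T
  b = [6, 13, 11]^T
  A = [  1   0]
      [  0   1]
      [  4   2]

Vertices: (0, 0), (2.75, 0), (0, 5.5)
Evaluating z = -4x - 6y at each vertex:
  (0, 0): z = 0
  (2.75, 0): z = -11
  (0, 5.5): z = -33

The smallest value is z = -33, attained at (0, 5.5).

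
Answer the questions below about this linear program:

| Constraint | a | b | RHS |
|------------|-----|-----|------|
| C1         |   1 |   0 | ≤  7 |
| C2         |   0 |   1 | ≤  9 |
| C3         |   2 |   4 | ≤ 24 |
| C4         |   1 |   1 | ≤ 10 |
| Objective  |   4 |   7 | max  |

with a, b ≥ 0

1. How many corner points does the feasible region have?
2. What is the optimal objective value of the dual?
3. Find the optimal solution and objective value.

1. 4
2. 45.5 (by strong duality, equal to the primal optimum)
3. a = 7, b = 2.5, z = 45.5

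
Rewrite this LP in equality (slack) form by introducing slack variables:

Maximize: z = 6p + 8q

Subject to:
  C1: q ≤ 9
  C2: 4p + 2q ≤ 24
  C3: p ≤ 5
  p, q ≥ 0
max z = 6p + 8q

s.t.
  q + s1 = 9
  4p + 2q + s2 = 24
  p + s3 = 5
  p, q, s1, s2, s3 ≥ 0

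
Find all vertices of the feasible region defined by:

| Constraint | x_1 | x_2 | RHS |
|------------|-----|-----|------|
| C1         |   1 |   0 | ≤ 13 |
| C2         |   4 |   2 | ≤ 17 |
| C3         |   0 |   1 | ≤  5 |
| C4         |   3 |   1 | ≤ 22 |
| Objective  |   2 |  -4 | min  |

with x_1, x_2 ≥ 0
Each vertex is the intersection of two constraint boundaries that also satisfies all remaining constraints:
  x_1 = 0 and x_2 = 0 → (0, 0)
  4x_1 + 2x_2 = 17 and x_2 = 0 → (4.25, 0)
  4x_1 + 2x_2 = 17 and x_2 = 5 → (1.75, 5)
  x_2 = 5 and x_1 = 0 → (0, 5)

Vertices: (0, 0), (4.25, 0), (1.75, 5), (0, 5)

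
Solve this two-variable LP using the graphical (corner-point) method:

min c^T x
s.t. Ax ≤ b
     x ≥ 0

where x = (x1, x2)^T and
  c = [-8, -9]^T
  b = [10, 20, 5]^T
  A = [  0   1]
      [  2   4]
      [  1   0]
Each vertex is the intersection of two constraint boundaries that also satisfies all remaining constraints:
  x1 = 0 and x2 = 0 → (0, 0)
  x1 = 5 and x2 = 0 → (5, 0)
  2x1 + 4x2 = 20 and x1 = 5 → (5, 2.5)
  2x1 + 4x2 = 20 and x1 = 0 → (0, 5)

Evaluating z = -8x1 - 9x2 at each vertex:
  (0, 0): z = 0
  (5, 0): z = -40
  (5, 2.5): z = -62.5
  (0, 5): z = -45

The minimum is at (5, 2.5) with z = -62.5.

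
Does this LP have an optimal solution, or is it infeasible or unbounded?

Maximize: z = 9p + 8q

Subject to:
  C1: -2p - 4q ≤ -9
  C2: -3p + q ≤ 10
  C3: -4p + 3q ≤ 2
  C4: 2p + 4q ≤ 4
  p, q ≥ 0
C4 requires 2p + 4q ≤ 4, while C1 (-2p - 4q ≤ -9) is equivalent to 2p + 4q ≥ 9. Together they would need 9 ≤ 2p + 4q ≤ 4, which is impossible since 9 > 4. No point satisfies all constraints.

Infeasible — the constraint set is empty.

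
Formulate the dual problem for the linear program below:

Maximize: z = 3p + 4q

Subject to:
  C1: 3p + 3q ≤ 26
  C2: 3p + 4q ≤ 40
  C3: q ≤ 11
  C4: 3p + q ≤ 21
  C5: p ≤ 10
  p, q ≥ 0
Minimize: z = 26y1 + 40y2 + 11y3 + 21y4 + 10y5

Subject to:
  C1: -3y1 - 3y2 - 3y4 - y5 ≤ -3
  C2: -3y1 - 4y2 - y3 - y4 ≤ -4
  y1, y2, y3, y4, y5 ≥ 0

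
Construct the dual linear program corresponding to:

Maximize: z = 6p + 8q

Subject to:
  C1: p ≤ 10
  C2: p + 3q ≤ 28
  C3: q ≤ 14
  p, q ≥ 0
Minimize: z = 10y1 + 28y2 + 14y3

Subject to:
  C1: -y1 - y2 ≤ -6
  C2: -3y2 - y3 ≤ -8
  y1, y2, y3 ≥ 0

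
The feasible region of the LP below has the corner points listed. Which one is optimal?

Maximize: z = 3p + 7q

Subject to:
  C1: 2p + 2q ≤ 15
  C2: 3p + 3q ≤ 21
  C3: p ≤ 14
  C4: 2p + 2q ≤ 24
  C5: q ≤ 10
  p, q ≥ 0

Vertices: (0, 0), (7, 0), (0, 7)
(0, 7) with z = 49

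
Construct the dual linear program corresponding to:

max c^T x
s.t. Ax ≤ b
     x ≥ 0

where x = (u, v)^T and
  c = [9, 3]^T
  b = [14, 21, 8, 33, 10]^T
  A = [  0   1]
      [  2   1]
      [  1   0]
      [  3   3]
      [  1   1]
Minimize: z = 14y1 + 21y2 + 8y3 + 33y4 + 10y5

Subject to:
  C1: -2y2 - y3 - 3y4 - y5 ≤ -9
  C2: -y1 - y2 - 3y4 - y5 ≤ -3
  y1, y2, y3, y4, y5 ≥ 0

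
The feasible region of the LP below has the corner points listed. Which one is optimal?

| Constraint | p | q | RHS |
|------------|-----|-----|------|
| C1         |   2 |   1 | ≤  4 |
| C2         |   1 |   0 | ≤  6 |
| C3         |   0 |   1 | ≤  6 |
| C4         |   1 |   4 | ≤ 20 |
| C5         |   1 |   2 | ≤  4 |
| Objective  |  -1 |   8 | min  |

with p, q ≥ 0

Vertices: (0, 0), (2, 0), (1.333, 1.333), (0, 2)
(2, 0) with z = -2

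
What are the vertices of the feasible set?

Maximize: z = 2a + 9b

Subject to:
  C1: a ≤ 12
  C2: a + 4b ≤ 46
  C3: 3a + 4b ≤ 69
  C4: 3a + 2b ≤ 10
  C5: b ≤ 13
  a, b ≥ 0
Each vertex is the intersection of two constraint boundaries that also satisfies all remaining constraints:
  a = 0 and b = 0 → (0, 0)
  3a + 2b = 10 and b = 0 → (3.333, 0)
  3a + 2b = 10 and a = 0 → (0, 5)

Vertices: (0, 0), (3.333, 0), (0, 5)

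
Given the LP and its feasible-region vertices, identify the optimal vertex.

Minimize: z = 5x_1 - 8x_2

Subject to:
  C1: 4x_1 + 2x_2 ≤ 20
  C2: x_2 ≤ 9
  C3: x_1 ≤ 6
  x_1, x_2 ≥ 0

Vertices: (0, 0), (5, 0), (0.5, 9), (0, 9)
Evaluating z = 5x_1 - 8x_2 at each vertex:
  (0, 0): z = 0
  (5, 0): z = 25
  (0.5, 9): z = -69.5
  (0, 9): z = -72

The smallest value is z = -72, attained at (0, 9).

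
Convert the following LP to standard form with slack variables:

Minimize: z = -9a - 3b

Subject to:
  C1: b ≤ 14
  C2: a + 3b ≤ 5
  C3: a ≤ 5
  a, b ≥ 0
min z = -9a - 3b

s.t.
  b + s1 = 14
  a + 3b + s2 = 5
  a + s3 = 5
  a, b, s1, s2, s3 ≥ 0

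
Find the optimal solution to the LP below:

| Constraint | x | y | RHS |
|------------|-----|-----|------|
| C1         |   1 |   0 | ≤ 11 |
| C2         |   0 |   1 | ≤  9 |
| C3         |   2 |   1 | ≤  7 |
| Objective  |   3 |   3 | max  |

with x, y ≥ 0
Each vertex is the intersection of two constraint boundaries that also satisfies all remaining constraints:
  x = 0 and y = 0 → (0, 0)
  2x + y = 7 and y = 0 → (3.5, 0)
  2x + y = 7 and x = 0 → (0, 7)

Evaluating z = 3x + 3y at each vertex:
  (0, 0): z = 0
  (3.5, 0): z = 10.5
  (0, 7): z = 21

The maximum is at (0, 7) with z = 21.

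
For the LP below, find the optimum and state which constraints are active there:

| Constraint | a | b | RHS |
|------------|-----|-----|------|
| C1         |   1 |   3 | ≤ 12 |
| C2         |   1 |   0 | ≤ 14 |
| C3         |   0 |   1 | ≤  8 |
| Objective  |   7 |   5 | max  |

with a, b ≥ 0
Optimal: a = 12, b = 0
Binding: C1, b ≥ 0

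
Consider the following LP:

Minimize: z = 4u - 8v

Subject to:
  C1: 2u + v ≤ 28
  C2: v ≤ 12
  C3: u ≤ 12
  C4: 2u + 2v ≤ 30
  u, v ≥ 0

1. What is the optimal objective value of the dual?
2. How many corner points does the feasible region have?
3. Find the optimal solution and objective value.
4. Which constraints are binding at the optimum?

1. -96 (by strong duality, equal to the primal optimum)
2. 5
3. u = 0, v = 12, z = -96
4. C2, u ≥ 0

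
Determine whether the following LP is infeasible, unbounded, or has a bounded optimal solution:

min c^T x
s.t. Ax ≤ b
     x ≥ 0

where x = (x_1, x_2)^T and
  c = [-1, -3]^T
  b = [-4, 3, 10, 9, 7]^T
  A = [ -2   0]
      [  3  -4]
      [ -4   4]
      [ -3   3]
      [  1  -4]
Feasible point: (2, 1) satisfies every constraint, so the LP is feasible.
Direction d = (1, 1): for each constraint row a, a·d ≤ 0 —
  (-2)(1) + (0)(1) = -2 ≤ 0
  (3)(1) + (-4)(1) = -1 ≤ 0
  (-4)(1) + (4)(1) = 0 ≤ 0
  (-3)(1) + (3)(1) = 0 ≤ 0
  (1)(1) + (-4)(1) = -3 ≤ 0
and d ≥ 0, so (2, 1) + t·d stays feasible for every t ≥ 0. Along this ray z = -x_1 - 3x_2 changes by -4 per unit t, so z → −∞.

The LP is unbounded; z can be made arbitrarily small.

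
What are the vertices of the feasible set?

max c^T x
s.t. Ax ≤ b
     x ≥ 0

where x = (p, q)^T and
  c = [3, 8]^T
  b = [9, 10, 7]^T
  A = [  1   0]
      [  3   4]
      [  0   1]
Each vertex is the intersection of two constraint boundaries that also satisfies all remaining constraints:
  p = 0 and q = 0 → (0, 0)
  3p + 4q = 10 and q = 0 → (3.333, 0)
  3p + 4q = 10 and p = 0 → (0, 2.5)

Vertices: (0, 0), (3.333, 0), (0, 2.5)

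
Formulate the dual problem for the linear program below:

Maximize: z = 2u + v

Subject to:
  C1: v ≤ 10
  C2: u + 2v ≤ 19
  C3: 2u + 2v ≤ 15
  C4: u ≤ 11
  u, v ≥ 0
Minimize: z = 10y1 + 19y2 + 15y3 + 11y4

Subject to:
  C1: -y2 - 2y3 - y4 ≤ -2
  C2: -y1 - 2y2 - 2y3 ≤ -1
  y1, y2, y3, y4 ≥ 0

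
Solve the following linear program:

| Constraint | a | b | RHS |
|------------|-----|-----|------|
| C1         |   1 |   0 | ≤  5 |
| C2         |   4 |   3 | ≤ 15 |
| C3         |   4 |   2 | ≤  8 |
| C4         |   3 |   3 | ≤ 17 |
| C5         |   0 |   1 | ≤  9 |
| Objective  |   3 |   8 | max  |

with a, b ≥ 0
a = 0, b = 4, z = 32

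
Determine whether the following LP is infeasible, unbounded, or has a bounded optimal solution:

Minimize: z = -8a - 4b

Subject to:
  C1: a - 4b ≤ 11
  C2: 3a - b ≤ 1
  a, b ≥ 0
Feasible point: (0, 0) satisfies every constraint, so the LP is feasible.
Direction d = (0, 1): for each constraint row a, a·d ≤ 0 —
  (1)(0) + (-4)(1) = -4 ≤ 0
  (3)(0) + (-1)(1) = -1 ≤ 0
and d ≥ 0, so (0, 0) + t·d stays feasible for every t ≥ 0. Along this ray z = -8a - 4b changes by -4 per unit t, so z → −∞.

Unbounded: there is a feasible ray along which z → −∞.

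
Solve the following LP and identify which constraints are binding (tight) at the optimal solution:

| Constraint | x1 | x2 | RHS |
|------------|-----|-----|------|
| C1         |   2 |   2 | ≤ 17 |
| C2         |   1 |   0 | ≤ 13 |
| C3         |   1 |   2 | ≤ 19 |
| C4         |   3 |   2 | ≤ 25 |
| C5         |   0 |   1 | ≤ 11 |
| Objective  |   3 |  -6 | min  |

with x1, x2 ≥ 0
Optimal: x1 = 0, x2 = 8.5
Slack at optimum:
  C1: slack = 0 (binding)
  C2: slack = 13
  C3: slack = 2
  C4: slack = 8
  C5: slack = 2.5
  x1 ≥ 0: x1 = 0 (binding)
  x2 ≥ 0: x2 = 8.5
Binding constraints: C1, x1 ≥ 0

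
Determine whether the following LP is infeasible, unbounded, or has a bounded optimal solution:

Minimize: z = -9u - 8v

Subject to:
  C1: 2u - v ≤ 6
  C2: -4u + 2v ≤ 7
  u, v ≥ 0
Feasible point: (0, 0) satisfies every constraint, so the LP is feasible.
Direction d = (1, 2): for each constraint row a, a·d ≤ 0 —
  (2)(1) + (-1)(2) = 0 ≤ 0
  (-4)(1) + (2)(2) = 0 ≤ 0
and d ≥ 0, so (0, 0) + t·d stays feasible for every t ≥ 0. Along this ray z = -9u - 8v changes by -25 per unit t, so z → −∞.

Unbounded: there is a feasible ray along which z → −∞.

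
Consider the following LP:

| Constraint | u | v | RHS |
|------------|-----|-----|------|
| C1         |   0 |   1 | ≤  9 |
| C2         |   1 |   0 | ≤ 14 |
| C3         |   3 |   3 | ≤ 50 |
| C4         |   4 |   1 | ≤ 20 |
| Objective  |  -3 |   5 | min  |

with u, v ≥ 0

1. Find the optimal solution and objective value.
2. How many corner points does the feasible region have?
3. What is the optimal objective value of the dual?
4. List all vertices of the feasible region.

1. u = 5, v = 0, z = -15
2. 4
3. -15 (by strong duality, equal to the primal optimum)
4. (0, 0), (5, 0), (2.75, 9), (0, 9)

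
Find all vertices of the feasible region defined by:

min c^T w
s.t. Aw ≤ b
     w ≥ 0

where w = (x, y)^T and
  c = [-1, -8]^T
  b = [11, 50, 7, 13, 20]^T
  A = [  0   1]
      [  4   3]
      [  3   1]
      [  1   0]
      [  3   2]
Each vertex is the intersection of two constraint boundaries that also satisfies all remaining constraints:
  x = 0 and y = 0 → (0, 0)
  3x + y = 7 and y = 0 → (2.333, 0)
  3x + y = 7 and x = 0 → (0, 7)

Vertices: (0, 0), (2.333, 0), (0, 7)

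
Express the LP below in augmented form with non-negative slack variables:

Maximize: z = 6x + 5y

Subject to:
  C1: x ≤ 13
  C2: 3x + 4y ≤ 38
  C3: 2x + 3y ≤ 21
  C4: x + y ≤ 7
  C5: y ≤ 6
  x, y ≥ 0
max z = 6x + 5y

s.t.
  x + s1 = 13
  3x + 4y + s2 = 38
  2x + 3y + s3 = 21
  x + y + s4 = 7
  y + s5 = 6
  x, y, s1, s2, s3, s4, s5 ≥ 0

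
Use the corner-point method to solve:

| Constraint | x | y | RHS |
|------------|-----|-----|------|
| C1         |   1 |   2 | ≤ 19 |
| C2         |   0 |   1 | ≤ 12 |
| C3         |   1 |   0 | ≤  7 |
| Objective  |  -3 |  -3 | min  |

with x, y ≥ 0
x = 7, y = 6, z = -39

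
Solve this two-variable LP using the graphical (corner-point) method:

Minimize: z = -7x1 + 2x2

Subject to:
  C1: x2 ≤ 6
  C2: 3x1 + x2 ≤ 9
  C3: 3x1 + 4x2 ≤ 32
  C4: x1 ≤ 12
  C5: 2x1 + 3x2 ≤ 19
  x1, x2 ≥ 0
x1 = 3, x2 = 0, z = -21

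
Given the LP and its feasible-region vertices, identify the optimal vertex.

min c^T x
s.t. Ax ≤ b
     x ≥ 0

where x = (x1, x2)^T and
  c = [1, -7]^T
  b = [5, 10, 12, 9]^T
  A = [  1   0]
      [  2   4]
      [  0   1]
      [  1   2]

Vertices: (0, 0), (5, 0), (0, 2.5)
(0, 2.5) with z = -17.5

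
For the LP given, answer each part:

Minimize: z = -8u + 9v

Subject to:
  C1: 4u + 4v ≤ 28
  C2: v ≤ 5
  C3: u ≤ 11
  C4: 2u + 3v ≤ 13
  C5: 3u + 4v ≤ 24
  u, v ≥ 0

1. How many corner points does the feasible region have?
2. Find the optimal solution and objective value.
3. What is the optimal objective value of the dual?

1. 3
2. u = 6.5, v = 0, z = -52
3. -52 (by strong duality, equal to the primal optimum)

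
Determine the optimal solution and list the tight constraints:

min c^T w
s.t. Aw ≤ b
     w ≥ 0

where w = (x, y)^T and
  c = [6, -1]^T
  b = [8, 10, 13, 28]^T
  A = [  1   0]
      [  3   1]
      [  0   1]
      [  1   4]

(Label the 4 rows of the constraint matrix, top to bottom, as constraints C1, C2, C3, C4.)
Optimal: x = 0, y = 7
Binding: C4, x ≥ 0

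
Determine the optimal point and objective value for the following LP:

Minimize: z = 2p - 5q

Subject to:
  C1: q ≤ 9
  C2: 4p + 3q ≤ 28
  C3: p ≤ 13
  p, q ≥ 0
p = 0, q = 9, z = -45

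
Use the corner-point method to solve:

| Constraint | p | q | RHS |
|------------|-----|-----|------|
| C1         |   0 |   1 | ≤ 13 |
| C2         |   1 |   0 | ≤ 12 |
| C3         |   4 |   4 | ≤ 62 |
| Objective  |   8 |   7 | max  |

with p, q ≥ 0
Each vertex is the intersection of two constraint boundaries that also satisfies all remaining constraints:
  p = 0 and q = 0 → (0, 0)
  p = 12 and q = 0 → (12, 0)
  p = 12 and 4p + 4q = 62 → (12, 3.5)
  q = 13 and 4p + 4q = 62 → (2.5, 13)
  q = 13 and p = 0 → (0, 13)

Evaluating z = 8p + 7q at each vertex:
  (0, 0): z = 0
  (12, 0): z = 96
  (12, 3.5): z = 120.5
  (2.5, 13): z = 111
  (0, 13): z = 91

The maximum is at (12, 3.5) with z = 120.5.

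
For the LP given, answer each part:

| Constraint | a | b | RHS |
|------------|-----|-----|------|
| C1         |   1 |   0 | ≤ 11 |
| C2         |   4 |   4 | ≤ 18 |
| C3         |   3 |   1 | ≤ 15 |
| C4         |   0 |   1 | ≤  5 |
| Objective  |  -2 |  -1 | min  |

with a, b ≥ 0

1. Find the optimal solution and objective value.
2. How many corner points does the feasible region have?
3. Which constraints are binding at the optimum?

1. a = 4.5, b = 0, z = -9
2. 3
3. C2, b ≥ 0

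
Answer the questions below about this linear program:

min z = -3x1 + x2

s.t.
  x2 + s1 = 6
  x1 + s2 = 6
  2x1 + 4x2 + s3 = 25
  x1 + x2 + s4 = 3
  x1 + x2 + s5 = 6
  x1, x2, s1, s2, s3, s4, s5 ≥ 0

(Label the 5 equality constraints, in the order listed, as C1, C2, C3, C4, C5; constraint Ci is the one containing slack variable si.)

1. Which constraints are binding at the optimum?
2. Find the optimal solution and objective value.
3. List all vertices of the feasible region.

1. C4, x2 ≥ 0
2. x1 = 3, x2 = 0, z = -9
3. (0, 0), (3, 0), (0, 3)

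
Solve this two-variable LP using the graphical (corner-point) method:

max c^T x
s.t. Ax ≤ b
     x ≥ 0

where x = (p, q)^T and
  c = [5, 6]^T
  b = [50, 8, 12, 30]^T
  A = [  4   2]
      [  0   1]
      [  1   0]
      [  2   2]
p = 7, q = 8, z = 83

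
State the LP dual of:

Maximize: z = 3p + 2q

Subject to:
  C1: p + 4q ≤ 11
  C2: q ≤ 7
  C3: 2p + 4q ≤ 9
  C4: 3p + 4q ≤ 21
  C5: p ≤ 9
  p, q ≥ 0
Minimize: z = 11y1 + 7y2 + 9y3 + 21y4 + 9y5

Subject to:
  C1: -y1 - 2y3 - 3y4 - y5 ≤ -3
  C2: -4y1 - y2 - 4y3 - 4y4 ≤ -2
  y1, y2, y3, y4, y5 ≥ 0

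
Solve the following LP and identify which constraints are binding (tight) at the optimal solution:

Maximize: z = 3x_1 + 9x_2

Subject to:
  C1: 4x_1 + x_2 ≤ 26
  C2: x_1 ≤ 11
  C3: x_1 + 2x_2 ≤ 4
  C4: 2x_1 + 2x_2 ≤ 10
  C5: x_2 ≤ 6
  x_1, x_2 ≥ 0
Optimal: x_1 = 0, x_2 = 2
Slack at optimum:
  C1: slack = 24
  C2: slack = 11
  C3: slack = 0 (binding)
  C4: slack = 6
  C5: slack = 4
  x_1 ≥ 0: x_1 = 0 (binding)
  x_2 ≥ 0: x_2 = 2
Binding constraints: C3, x_1 ≥ 0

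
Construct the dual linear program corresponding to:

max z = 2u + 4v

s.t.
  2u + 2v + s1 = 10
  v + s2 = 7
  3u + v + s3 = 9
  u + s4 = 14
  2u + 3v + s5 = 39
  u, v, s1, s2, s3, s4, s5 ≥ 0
Minimize: z = 10y1 + 7y2 + 9y3 + 14y4 + 39y5

Subject to:
  C1: -2y1 - 3y3 - y4 - 2y5 ≤ -2
  C2: -2y1 - y2 - y3 - 3y5 ≤ -4
  y1, y2, y3, y4, y5 ≥ 0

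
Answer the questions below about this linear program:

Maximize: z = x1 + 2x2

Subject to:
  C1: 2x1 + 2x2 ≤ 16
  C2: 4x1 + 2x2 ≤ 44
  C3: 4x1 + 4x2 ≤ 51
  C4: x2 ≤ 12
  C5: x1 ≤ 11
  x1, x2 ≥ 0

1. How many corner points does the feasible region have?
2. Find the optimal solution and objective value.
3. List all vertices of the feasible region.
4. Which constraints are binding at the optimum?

1. 3
2. x1 = 0, x2 = 8, z = 16
3. (0, 0), (8, 0), (0, 8)
4. C1, x1 ≥ 0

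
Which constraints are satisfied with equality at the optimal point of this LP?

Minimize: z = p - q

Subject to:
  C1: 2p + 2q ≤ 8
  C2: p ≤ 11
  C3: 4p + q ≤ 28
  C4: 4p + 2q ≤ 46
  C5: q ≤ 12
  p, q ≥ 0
Optimal: p = 0, q = 4
Slack at optimum:
  C1: slack = 0 (binding)
  C2: slack = 11
  C3: slack = 24
  C4: slack = 38
  C5: slack = 8
  p ≥ 0: p = 0 (binding)
  q ≥ 0: q = 4
Binding constraints: C1, p ≥ 0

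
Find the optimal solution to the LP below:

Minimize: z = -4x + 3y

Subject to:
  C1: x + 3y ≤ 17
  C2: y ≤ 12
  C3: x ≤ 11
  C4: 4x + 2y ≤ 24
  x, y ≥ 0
x = 6, y = 0, z = -24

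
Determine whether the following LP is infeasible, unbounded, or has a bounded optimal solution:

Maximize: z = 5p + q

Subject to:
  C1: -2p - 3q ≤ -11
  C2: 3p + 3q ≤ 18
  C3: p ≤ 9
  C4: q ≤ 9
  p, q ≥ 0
The point (6, 0) satisfies every constraint, so the LP is feasible; the constraints give p ≤ 9 and q ≤ 9, which with p, q ≥ 0 keep the feasible region inside a bounded box. A feasible, bounded LP attains a finite optimum at a vertex.

Feasible with finite optimum z* = 30 at (6, 0).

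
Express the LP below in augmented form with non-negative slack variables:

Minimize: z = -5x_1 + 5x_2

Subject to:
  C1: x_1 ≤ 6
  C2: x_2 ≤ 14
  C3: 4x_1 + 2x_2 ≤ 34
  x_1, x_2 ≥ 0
min z = -5x_1 + 5x_2

s.t.
  x_1 + s1 = 6
  x_2 + s2 = 14
  4x_1 + 2x_2 + s3 = 34
  x_1, x_2, s1, s2, s3 ≥ 0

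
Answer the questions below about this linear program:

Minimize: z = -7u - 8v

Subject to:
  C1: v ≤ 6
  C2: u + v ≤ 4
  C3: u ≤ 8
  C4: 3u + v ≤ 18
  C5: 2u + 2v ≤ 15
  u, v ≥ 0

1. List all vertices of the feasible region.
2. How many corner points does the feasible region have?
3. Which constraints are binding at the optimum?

1. (0, 0), (4, 0), (0, 4)
2. 3
3. C2, u ≥ 0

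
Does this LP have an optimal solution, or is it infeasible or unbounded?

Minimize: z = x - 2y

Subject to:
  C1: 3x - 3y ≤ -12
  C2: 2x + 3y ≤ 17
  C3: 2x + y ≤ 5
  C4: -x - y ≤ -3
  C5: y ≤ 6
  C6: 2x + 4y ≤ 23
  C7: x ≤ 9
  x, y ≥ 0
The point (0, 5) satisfies every constraint, so the LP is feasible; the constraints give x ≤ 9 and y ≤ 6, which with x, y ≥ 0 keep the feasible region inside a bounded box. A feasible, bounded LP attains a finite optimum at a vertex.

Evaluating z = x - 2y at each vertex:
  (0, 4): z = -8
  (0.3333, 4.333): z = -8.333
  (0, 5): z = -10

Bounded optimum: z* = -10 at (0, 5).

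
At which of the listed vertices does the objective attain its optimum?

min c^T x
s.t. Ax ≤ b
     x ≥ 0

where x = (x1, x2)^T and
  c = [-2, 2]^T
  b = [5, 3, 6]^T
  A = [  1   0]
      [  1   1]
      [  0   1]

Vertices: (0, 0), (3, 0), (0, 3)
Evaluating z = -2x1 + 2x2 at each vertex:
  (0, 0): z = 0
  (3, 0): z = -6
  (0, 3): z = 6

The smallest value is z = -6, attained at (3, 0).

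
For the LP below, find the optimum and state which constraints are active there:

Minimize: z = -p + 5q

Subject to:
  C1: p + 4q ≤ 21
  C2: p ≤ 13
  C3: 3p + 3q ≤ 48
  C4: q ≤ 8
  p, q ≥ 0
Optimal: p = 13, q = 0
Slack at optimum:
  C1: slack = 8
  C2: slack = 0 (binding)
  C3: slack = 9
  C4: slack = 8
  p ≥ 0: p = 13
  q ≥ 0: q = 0 (binding)
Binding constraints: C2, q ≥ 0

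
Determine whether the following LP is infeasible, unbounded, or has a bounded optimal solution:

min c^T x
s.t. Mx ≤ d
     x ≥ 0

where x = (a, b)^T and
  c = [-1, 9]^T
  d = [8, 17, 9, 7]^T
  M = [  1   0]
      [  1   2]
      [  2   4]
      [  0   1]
The point (4.5, 0) satisfies every constraint, so the LP is feasible; the constraints give a ≤ 8 and b ≤ 7, which with a, b ≥ 0 keep the feasible region inside a bounded box. A feasible, bounded LP attains a finite optimum at a vertex.

The LP has an optimal solution: (4.5, 0) with z = -4.5.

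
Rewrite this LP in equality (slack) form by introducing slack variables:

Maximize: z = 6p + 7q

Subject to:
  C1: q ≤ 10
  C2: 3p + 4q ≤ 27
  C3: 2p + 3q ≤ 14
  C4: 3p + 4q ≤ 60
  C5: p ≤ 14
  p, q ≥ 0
max z = 6p + 7q

s.t.
  q + s1 = 10
  3p + 4q + s2 = 27
  2p + 3q + s3 = 14
  3p + 4q + s4 = 60
  p + s5 = 14
  p, q, s1, s2, s3, s4, s5 ≥ 0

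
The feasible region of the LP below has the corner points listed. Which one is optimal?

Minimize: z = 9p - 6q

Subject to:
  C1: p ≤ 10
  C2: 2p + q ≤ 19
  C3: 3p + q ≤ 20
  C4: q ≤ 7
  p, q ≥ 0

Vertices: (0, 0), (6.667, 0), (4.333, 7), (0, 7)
(0, 7) with z = -42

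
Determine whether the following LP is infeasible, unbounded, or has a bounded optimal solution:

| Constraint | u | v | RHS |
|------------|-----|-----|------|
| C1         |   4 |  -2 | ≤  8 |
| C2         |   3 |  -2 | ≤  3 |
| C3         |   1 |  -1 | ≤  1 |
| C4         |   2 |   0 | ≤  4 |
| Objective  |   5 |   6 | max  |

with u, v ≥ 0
Feasible point: (0, 0) satisfies every constraint, so the LP is feasible.
Direction d = (0, 1): for each constraint row a, a·d ≤ 0 —
  (4)(0) + (-2)(1) = -2 ≤ 0
  (3)(0) + (-2)(1) = -2 ≤ 0
  (1)(0) + (-1)(1) = -1 ≤ 0
  (2)(0) + (0)(1) = 0 ≤ 0
and d ≥ 0, so (0, 0) + t·d stays feasible for every t ≥ 0. Along this ray z = 5u + 6v changes by 6 per unit t, so z → +∞.

Unbounded: there is a feasible ray along which z → +∞.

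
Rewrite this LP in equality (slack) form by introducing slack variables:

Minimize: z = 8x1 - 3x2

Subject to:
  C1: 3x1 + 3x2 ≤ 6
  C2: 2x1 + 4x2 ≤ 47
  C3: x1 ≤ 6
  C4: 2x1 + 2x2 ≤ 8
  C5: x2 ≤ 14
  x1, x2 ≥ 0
min z = 8x1 - 3x2

s.t.
  3x1 + 3x2 + s1 = 6
  2x1 + 4x2 + s2 = 47
  x1 + s3 = 6
  2x1 + 2x2 + s4 = 8
  x2 + s5 = 14
  x1, x2, s1, s2, s3, s4, s5 ≥ 0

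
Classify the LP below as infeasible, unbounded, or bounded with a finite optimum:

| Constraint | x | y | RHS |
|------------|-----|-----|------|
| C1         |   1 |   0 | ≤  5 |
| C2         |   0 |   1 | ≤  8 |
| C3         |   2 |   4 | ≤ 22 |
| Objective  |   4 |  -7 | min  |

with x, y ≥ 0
The point (0, 5.5) satisfies every constraint, so the LP is feasible; the constraints give x ≤ 5 and y ≤ 8, which with x, y ≥ 0 keep the feasible region inside a bounded box. A feasible, bounded LP attains a finite optimum at a vertex.

The LP has an optimal solution: (0, 5.5) with z = -38.5.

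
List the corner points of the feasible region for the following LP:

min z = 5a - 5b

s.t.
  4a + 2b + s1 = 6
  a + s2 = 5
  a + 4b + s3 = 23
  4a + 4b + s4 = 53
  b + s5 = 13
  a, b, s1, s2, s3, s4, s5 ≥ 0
Each vertex is the intersection of two constraint boundaries that also satisfies all remaining constraints:
  a = 0 and b = 0 → (0, 0)
  4a + 2b = 6 and b = 0 → (1.5, 0)
  4a + 2b = 6 and a = 0 → (0, 3)

Vertices: (0, 0), (1.5, 0), (0, 3)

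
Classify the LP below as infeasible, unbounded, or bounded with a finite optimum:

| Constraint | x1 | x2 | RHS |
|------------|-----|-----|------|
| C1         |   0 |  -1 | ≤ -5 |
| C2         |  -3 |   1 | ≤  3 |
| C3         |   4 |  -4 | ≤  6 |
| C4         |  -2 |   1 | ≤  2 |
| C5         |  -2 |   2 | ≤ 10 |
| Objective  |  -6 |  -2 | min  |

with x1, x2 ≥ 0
Feasible point: (2, 5) satisfies every constraint, so the LP is feasible.
Direction d = (1, 1): for each constraint row a, a·d ≤ 0 —
  (0)(1) + (-1)(1) = -1 ≤ 0
  (-3)(1) + (1)(1) = -2 ≤ 0
  (4)(1) + (-4)(1) = 0 ≤ 0
  (-2)(1) + (1)(1) = -1 ≤ 0
  (-2)(1) + (2)(1) = 0 ≤ 0
and d ≥ 0, so (2, 5) + t·d stays feasible for every t ≥ 0. Along this ray z = -6x1 - 2x2 changes by -8 per unit t, so z → −∞.

The LP is unbounded; z can be made arbitrarily small.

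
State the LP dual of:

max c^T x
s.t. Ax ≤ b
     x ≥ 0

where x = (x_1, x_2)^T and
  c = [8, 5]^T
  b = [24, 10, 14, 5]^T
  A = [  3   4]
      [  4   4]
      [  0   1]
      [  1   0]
Minimize: z = 24y1 + 10y2 + 14y3 + 5y4

Subject to:
  C1: -3y1 - 4y2 - y4 ≤ -8
  C2: -4y1 - 4y2 - y3 ≤ -5
  y1, y2, y3, y4 ≥ 0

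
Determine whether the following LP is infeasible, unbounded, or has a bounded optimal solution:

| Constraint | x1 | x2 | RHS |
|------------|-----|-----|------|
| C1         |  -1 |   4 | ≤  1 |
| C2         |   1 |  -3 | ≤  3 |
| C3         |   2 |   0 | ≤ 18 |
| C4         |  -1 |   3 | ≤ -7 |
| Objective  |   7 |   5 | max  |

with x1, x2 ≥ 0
C2 requires x1 - 3x2 ≤ 3, while C4 (-x1 + 3x2 ≤ -7) is equivalent to x1 - 3x2 ≥ 7. Together they would need 7 ≤ x1 - 3x2 ≤ 3, which is impossible since 7 > 3. No point satisfies all constraints.

Infeasible: no point satisfies all constraints simultaneously.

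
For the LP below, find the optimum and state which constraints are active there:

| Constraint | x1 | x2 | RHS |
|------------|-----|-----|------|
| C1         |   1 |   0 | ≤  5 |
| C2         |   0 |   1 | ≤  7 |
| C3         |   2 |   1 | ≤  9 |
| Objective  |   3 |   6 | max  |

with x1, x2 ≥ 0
Optimal: x1 = 1, x2 = 7
Slack at optimum:
  C1: slack = 4
  C2: slack = 0 (binding)
  C3: slack = 0 (binding)
  x1 ≥ 0: x1 = 1
  x2 ≥ 0: x2 = 7
Binding constraints: C2, C3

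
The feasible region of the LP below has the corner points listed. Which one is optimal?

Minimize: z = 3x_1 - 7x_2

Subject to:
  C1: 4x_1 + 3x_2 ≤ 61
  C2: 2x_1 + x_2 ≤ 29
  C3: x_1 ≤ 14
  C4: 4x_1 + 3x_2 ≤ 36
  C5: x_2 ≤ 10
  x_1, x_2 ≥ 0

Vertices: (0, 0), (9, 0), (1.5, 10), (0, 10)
Evaluating z = 3x_1 - 7x_2 at each vertex:
  (0, 0): z = 0
  (9, 0): z = 27
  (1.5, 10): z = -65.5
  (0, 10): z = -70

The smallest value is z = -70, attained at (0, 10).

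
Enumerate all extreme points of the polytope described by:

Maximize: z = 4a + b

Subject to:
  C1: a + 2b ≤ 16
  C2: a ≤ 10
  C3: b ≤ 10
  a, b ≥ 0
Each vertex is the intersection of two constraint boundaries that also satisfies all remaining constraints:
  a = 0 and b = 0 → (0, 0)
  a = 10 and b = 0 → (10, 0)
  a + 2b = 16 and a = 10 → (10, 3)
  a + 2b = 16 and a = 0 → (0, 8)

Vertices: (0, 0), (10, 0), (10, 3), (0, 8)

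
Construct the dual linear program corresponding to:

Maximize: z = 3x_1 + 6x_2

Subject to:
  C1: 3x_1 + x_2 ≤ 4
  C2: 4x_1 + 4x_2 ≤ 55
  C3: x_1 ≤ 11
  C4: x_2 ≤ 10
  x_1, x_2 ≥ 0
Minimize: z = 4y1 + 55y2 + 11y3 + 10y4

Subject to:
  C1: -3y1 - 4y2 - y3 ≤ -3
  C2: -y1 - 4y2 - y4 ≤ -6
  y1, y2, y3, y4 ≥ 0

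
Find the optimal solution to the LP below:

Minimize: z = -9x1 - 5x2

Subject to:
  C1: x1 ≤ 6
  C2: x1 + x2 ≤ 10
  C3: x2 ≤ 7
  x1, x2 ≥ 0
Each vertex is the intersection of two constraint boundaries that also satisfies all remaining constraints:
  x1 = 0 and x2 = 0 → (0, 0)
  x1 = 6 and x2 = 0 → (6, 0)
  x1 = 6 and x1 + x2 = 10 → (6, 4)
  x1 + x2 = 10 and x2 = 7 → (3, 7)
  x2 = 7 and x1 = 0 → (0, 7)

Evaluating z = -9x1 - 5x2 at each vertex:
  (0, 0): z = 0
  (6, 0): z = -54
  (6, 4): z = -74
  (3, 7): z = -62
  (0, 7): z = -35

The minimum is at (6, 4) with z = -74.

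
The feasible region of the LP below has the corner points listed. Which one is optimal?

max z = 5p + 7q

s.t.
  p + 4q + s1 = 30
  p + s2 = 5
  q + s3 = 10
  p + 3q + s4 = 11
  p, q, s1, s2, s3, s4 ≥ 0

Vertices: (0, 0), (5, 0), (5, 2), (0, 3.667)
(5, 2) with z = 39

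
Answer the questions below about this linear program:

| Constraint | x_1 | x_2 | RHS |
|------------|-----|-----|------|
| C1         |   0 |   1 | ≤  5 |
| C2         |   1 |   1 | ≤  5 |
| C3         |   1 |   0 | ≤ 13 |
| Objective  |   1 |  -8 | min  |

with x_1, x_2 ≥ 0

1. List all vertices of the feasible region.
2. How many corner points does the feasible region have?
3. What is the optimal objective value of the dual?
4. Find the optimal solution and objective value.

1. (0, 0), (5, 0), (0, 5)
2. 3
3. -40 (by strong duality, equal to the primal optimum)
4. x_1 = 0, x_2 = 5, z = -40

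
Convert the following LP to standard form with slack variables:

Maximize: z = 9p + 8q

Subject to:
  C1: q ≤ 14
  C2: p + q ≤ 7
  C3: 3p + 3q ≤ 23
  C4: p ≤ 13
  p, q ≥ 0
max z = 9p + 8q

s.t.
  q + s1 = 14
  p + q + s2 = 7
  3p + 3q + s3 = 23
  p + s4 = 13
  p, q, s1, s2, s3, s4 ≥ 0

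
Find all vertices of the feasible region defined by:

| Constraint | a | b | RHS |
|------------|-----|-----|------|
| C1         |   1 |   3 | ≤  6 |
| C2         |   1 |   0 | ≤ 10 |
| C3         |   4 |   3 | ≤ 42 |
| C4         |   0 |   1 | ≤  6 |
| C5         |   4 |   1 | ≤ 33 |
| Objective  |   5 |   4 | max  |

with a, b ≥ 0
Each vertex is the intersection of two constraint boundaries that also satisfies all remaining constraints:
  a = 0 and b = 0 → (0, 0)
  a + 3b = 6 and b = 0 → (6, 0)
  a + 3b = 6 and a = 0 → (0, 2)

Vertices: (0, 0), (6, 0), (0, 2)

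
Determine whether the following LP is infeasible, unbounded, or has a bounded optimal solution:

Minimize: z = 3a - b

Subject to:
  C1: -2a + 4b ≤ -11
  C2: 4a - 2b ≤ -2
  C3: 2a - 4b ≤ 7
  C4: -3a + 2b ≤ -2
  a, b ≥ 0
C3 requires 2a - 4b ≤ 7, while C1 (-2a + 4b ≤ -11) is equivalent to 2a - 4b ≥ 11. Together they would need 11 ≤ 2a - 4b ≤ 7, which is impossible since 11 > 7. No point satisfies all constraints.

The feasible region is empty; the LP is infeasible.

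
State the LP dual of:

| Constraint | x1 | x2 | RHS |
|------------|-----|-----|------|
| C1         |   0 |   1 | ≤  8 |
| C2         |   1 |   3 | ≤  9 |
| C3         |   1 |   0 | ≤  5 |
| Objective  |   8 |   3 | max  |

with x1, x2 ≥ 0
Minimize: z = 8y1 + 9y2 + 5y3

Subject to:
  C1: -y2 - y3 ≤ -8
  C2: -y1 - 3y2 ≤ -3
  y1, y2, y3 ≥ 0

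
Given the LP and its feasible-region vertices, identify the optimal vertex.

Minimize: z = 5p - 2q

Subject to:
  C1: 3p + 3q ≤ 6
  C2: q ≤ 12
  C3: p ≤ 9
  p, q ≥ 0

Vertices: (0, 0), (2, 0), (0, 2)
(0, 2) with z = -4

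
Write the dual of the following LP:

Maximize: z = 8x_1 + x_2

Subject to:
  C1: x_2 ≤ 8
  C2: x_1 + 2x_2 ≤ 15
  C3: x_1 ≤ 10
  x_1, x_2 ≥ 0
Minimize: z = 8y1 + 15y2 + 10y3

Subject to:
  C1: -y2 - y3 ≤ -8
  C2: -y1 - 2y2 ≤ -1
  y1, y2, y3 ≥ 0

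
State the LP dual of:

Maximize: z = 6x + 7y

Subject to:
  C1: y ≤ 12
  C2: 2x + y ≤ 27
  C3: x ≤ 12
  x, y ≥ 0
Minimize: z = 12y1 + 27y2 + 12y3

Subject to:
  C1: -2y2 - y3 ≤ -6
  C2: -y1 - y2 ≤ -7
  y1, y2, y3 ≥ 0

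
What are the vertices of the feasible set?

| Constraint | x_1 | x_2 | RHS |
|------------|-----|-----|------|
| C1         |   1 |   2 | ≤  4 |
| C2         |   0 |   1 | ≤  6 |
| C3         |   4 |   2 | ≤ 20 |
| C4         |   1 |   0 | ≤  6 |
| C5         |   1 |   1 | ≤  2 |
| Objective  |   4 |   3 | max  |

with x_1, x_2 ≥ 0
Each vertex is the intersection of two constraint boundaries that also satisfies all remaining constraints:
  x_1 = 0 and x_2 = 0 → (0, 0)
  x_1 + x_2 = 2 and x_2 = 0 → (2, 0)
  x_1 + 2x_2 = 4 and x_1 + x_2 = 2 → (0, 2)

Vertices: (0, 0), (2, 0), (0, 2)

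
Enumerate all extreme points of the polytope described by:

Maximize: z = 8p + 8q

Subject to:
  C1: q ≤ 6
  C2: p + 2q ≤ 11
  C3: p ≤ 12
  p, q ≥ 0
Each vertex is the intersection of two constraint boundaries that also satisfies all remaining constraints:
  p = 0 and q = 0 → (0, 0)
  p + 2q = 11 and q = 0 → (11, 0)
  p + 2q = 11 and p = 0 → (0, 5.5)

Vertices: (0, 0), (11, 0), (0, 5.5)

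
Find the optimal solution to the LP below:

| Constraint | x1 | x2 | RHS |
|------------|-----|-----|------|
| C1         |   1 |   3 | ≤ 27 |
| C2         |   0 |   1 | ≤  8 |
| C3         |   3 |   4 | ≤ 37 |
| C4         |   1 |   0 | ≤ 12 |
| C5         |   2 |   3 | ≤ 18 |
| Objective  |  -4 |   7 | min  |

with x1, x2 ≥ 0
Each vertex is the intersection of two constraint boundaries that also satisfies all remaining constraints:
  x1 = 0 and x2 = 0 → (0, 0)
  2x1 + 3x2 = 18 and x2 = 0 → (9, 0)
  2x1 + 3x2 = 18 and x1 = 0 → (0, 6)

Evaluating z = -4x1 + 7x2 at each vertex:
  (0, 0): z = 0
  (9, 0): z = -36
  (0, 6): z = 42

The minimum is at (9, 0) with z = -36.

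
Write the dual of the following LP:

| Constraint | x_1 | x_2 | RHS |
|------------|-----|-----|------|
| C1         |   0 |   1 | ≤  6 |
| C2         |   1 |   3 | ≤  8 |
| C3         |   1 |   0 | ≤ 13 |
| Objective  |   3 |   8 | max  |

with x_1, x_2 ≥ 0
Minimize: z = 6y1 + 8y2 + 13y3

Subject to:
  C1: -y2 - y3 ≤ -3
  C2: -y1 - 3y2 ≤ -8
  y1, y2, y3 ≥ 0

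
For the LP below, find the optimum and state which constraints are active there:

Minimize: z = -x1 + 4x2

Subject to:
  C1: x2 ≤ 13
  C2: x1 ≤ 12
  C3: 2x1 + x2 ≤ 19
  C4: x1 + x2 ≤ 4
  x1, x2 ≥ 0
Optimal: x1 = 4, x2 = 0
Slack at optimum:
  C1: slack = 13
  C2: slack = 8
  C3: slack = 11
  C4: slack = 0 (binding)
  x1 ≥ 0: x1 = 4
  x2 ≥ 0: x2 = 0 (binding)
Binding constraints: C4, x2 ≥ 0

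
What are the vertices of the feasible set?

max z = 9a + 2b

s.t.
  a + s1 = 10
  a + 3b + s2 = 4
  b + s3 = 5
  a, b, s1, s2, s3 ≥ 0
Each vertex is the intersection of two constraint boundaries that also satisfies all remaining constraints:
  a = 0 and b = 0 → (0, 0)
  a + 3b = 4 and b = 0 → (4, 0)
  a + 3b = 4 and a = 0 → (0, 1.333)

Vertices: (0, 0), (4, 0), (0, 1.333)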